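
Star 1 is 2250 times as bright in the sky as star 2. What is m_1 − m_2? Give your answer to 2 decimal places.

Pogson: Δm = −2.5 log₁₀(ratio) = −2.5 log₁₀(2250) = −2.5 × 3.3522 = -8.380
Star 1 is brighter, so it has the smaller magnitude: the difference is negative.

m_1 − m_2 ≈ -8.38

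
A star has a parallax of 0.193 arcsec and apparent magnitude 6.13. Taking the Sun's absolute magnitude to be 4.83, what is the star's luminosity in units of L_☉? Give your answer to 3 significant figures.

L/L_☉ ≈ 0.0811

d = 1/p = 1/0.193″ = 5.181 pc
M = m − 5 log₁₀ d + 5 = 6.13 − 5·0.7144 + 5 = 7.558
M − M_☉ = 7.558 − 4.83 = 2.728
L/L_☉ = 10^(−0.4 × 2.728) = 0.08107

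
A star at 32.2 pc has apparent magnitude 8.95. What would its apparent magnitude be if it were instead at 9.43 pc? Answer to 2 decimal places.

m ≈ 6.28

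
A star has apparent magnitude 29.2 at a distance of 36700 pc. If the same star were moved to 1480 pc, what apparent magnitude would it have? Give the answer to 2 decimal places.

m ≈ 22.23

Flux ∝ 1/d², so Δm = 5 log₁₀(d₂/d₁) = 5 log₁₀(1480/36700) = -6.972
m₂ = m₁ + Δm = 29.2 + (-6.972) = 22.228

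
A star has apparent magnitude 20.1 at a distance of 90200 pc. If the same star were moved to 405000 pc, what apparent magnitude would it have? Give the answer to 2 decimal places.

Flux ∝ 1/d², so Δm = 5 log₁₀(d₂/d₁) = 5 log₁₀(405000/90200) = 3.261
m₂ = m₁ + Δm = 20.1 + (3.261) = 23.361

m ≈ 23.36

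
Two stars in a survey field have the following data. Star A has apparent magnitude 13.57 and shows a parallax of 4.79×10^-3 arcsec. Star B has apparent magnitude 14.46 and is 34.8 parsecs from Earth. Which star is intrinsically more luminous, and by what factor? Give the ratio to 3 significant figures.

Star A is more luminous, by a factor of 81.7.

Star A: d = 1/p = 1/4.79×10^-3″ = 208.8 pc
Star A: M = m − 5 log₁₀ d + 5 = 13.57 − 5·2.3197 + 5 = 6.972
Star B: M = m − 5 log₁₀ d + 5 = 14.46 − 5·1.5416 + 5 = 11.752
ΔM = M_A − M_B = 6.972 − (11.752) = -4.780; smaller M is more luminous → Star A.
L ratio = 10^(0.4 |ΔM|) = 10^1.912 = 81.69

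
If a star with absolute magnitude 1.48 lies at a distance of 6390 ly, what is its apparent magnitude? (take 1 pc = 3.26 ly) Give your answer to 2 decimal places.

m ≈ 12.94

d = 6390 ly / 3.26 = 1960 pc
m = M + 5 log₁₀ d − 5 = 1.48 + 5·3.2923 − 5 = 12.941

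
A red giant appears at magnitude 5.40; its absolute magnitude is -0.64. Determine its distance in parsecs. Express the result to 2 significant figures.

d ≈ 160 pc

μ = m − M = 6.040
m − M = 5 log₁₀ d − 5
log₁₀ d = (m − M)/5 + 1 = 2.2080
d = 10^2.2080 = 161.4 pc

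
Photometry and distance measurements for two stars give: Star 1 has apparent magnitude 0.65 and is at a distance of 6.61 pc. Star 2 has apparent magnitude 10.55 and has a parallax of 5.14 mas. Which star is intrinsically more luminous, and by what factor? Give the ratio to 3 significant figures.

Star 1: M = m − 5 log₁₀ d + 5 = 0.65 − 5·0.8202 + 5 = 1.549
Star 2: p = 5.14 mas = 5.14×10^-3″ → d = 1/p = 194.6 pc
Star 2: M = m − 5 log₁₀ d + 5 = 10.55 − 5·2.2890 + 5 = 4.105
ΔM = M_1 − M_2 = 1.549 − (4.105) = -2.556; smaller M is more luminous → Star 1.
L ratio = 10^(0.4 |ΔM|) = 10^1.022 = 10.53

Star 1 is more luminous, by a factor of 10.5.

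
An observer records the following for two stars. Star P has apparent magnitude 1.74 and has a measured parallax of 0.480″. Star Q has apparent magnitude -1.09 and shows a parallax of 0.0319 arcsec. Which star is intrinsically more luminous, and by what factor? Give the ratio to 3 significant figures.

Star Q is more luminous, by a factor of 3070.

Star P: d = 1/p = 1/0.480″ = 2.083 pc
Star P: M = m − 5 log₁₀ d + 5 = 1.74 − 5·0.3188 + 5 = 5.146
Star Q: d = 1/p = 1/0.0319″ = 31.35 pc
Star Q: M = m − 5 log₁₀ d + 5 = -1.09 − 5·1.4962 + 5 = -3.571
ΔM = M_P − M_Q = 5.146 − (-3.571) = 8.717; smaller M is more luminous → Star Q.
L ratio = 10^(0.4 |ΔM|) = 10^3.487 = 3068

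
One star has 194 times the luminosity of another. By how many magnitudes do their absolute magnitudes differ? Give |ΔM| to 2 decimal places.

|ΔM| ≈ 5.72

Pogson: ΔM = −2.5 log₁₀(ratio) = −2.5 log₁₀(194) = −2.5 × 2.2878 = -5.720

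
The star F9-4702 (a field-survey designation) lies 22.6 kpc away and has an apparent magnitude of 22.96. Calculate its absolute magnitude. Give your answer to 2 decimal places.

M ≈ 6.19

d = 22.6 kpc = 22600 pc
5 log₁₀(d/10 pc) = 5 log₁₀(22600) − 5 = 16.771
M = m − 5 log₁₀(d/10) = 22.96 − 16.771 = 6.189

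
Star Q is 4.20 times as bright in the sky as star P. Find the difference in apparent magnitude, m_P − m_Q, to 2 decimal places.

m_P − m_Q ≈ 1.56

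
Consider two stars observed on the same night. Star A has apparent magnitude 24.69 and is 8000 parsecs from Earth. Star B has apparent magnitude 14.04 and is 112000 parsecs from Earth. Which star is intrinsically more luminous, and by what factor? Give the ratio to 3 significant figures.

Star B is more luminous, by a factor of 3.57×10^6.

Star A: M = m − 5 log₁₀ d + 5 = 24.69 − 5·3.9031 + 5 = 10.175
Star B: M = m − 5 log₁₀ d + 5 = 14.04 − 5·5.0492 + 5 = -6.206
ΔM = M_A − M_B = 10.175 − (-6.206) = 16.381; smaller M is more luminous → Star B.
L ratio = 10^(0.4 |ΔM|) = 10^6.552 = 3.567×10^6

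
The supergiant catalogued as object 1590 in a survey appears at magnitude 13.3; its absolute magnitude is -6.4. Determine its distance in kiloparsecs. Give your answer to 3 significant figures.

Distance modulus: m − M = 13.3 − (-6.4) = 19.700
m − M = 5 log₁₀ d − 5
log₁₀ d = (m − M)/5 + 1 = 4.9400
d = 10^4.9400 = 87100 pc
= 87.10 kpc

d ≈ 87.1 kpc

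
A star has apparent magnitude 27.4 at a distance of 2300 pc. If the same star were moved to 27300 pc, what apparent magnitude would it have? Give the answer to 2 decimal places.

Flux ∝ 1/d², so Δm = 5 log₁₀(d₂/d₁) = 5 log₁₀(27300/2300) = 5.372
m₂ = m₁ + Δm = 27.4 + (5.372) = 32.772

m ≈ 32.77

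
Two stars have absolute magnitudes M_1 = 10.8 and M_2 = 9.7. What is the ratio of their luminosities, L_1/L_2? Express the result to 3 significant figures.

ΔM = M_1 − M_2 = 1.1
L_1/L_2 = 10^(−0.4 ΔM) = 10^-0.440 = 0.3631

L_1/L_2 ≈ 0.363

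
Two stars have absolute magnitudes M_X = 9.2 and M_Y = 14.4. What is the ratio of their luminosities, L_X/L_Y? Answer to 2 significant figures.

L_X/L_Y ≈ 120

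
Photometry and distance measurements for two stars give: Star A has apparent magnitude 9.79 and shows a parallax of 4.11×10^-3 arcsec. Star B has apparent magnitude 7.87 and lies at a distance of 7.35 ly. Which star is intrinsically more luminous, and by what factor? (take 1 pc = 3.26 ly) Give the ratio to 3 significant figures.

Star A is more luminous, by a factor of 1990.

Star A: d = 1/p = 1/4.11×10^-3″ = 243.3 pc
Star A: M = m − 5 log₁₀ d + 5 = 9.79 − 5·2.3862 + 5 = 2.859
Star B: d = 7.35 ly / 3.26 = 2.255 pc
Star B: M = m − 5 log₁₀ d + 5 = 7.87 − 5·0.3531 + 5 = 11.105
ΔM = M_A − M_B = 2.859 − (11.105) = -8.245; smaller M is more luminous → Star A.
L ratio = 10^(0.4 |ΔM|) = 10^3.298 = 1987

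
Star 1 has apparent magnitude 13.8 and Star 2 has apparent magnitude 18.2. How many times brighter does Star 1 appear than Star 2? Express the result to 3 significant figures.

Magnitude difference = -4.4
Flux ratio = 10^(−0.4 Δm) = 10^(−0.4 × -4.4) = 10^1.760 = 57.54

57.5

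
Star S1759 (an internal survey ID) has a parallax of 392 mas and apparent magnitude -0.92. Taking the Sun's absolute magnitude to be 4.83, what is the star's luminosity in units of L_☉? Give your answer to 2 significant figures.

d = 1/p = 1000/392 mas = 2.551 pc
M = m − 5 log₁₀ d + 5 = -0.92 − 5·0.4067 + 5 = 2.046
M − M_☉ = 2.046 − 4.83 = -2.784
L/L_☉ = 10^(−0.4 × -2.784) = 12.98

L/L_☉ ≈ 13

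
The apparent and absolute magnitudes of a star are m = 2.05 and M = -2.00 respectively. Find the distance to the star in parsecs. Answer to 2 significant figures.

d ≈ 65 pc

μ = m − M = 4.050
m − M = 5 log₁₀ d − 5
log₁₀ d = (m − M)/5 + 1 = 1.8100
d = 10^1.8100 = 64.57 pc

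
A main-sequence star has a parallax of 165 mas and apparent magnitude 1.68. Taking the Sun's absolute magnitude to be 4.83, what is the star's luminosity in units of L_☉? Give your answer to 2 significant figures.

L/L_☉ ≈ 6.7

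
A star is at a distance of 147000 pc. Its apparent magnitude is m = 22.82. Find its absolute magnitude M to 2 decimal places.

5 log₁₀(d/10 pc) = 5 log₁₀(147000) − 5 = 20.837
M = m − 5 log₁₀(d/10) = 22.82 − 20.837 = 1.983

M ≈ 1.98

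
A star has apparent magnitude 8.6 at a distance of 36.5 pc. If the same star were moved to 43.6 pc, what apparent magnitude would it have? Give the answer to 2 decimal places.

m ≈ 8.99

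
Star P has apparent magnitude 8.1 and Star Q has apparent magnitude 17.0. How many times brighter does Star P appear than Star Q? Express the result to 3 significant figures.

3630

Δm = 8.1 − (17.0) = -8.9
Flux ratio = 10^(−0.4 Δm) = 10^(−0.4 × -8.9) = 10^3.560 = 3631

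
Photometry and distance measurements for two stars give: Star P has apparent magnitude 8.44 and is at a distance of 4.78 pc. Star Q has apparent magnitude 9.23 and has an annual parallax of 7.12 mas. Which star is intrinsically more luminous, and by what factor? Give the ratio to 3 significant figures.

Star Q is more luminous, by a factor of 417.

Star P: M = m − 5 log₁₀ d + 5 = 8.44 − 5·0.6794 + 5 = 10.043
Star Q: p = 7.12 mas = 7.12×10^-3″ → d = 1/p = 140.4 pc
Star Q: M = m − 5 log₁₀ d + 5 = 9.23 − 5·2.1475 + 5 = 3.492
ΔM = M_P − M_Q = 10.043 − (3.492) = 6.550; smaller M is more luminous → Star Q.
L ratio = 10^(0.4 |ΔM|) = 10^2.620 = 417.0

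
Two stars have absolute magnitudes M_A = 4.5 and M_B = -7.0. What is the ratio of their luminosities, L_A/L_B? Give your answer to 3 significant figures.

L_A/L_B ≈ 2.51×10^-5

ΔM = M_A − M_B = 11.5
L_A/L_B = 10^(−0.4 ΔM) = 10^-4.600 = 2.512×10^-5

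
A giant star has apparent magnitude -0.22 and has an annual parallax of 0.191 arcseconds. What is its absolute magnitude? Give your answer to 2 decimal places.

M ≈ 1.19

d = 1/p = 1/0.191″ = 5.236 pc
5 log₁₀(d/10 pc) = 5 log₁₀(5.236) − 5 = -1.405
M = m − 5 log₁₀(d/10) = -0.22 + 1.405 = 1.185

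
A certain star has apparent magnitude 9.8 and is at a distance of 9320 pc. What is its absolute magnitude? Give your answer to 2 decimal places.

M ≈ -5.05

5 log₁₀(d/10 pc) = 5 log₁₀(9320) − 5 = 14.847
M = m − 5 log₁₀(d/10) = 9.8 − 14.847 = -5.047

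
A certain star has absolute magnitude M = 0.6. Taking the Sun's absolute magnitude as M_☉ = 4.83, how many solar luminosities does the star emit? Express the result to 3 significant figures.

L/L_☉ ≈ 49.2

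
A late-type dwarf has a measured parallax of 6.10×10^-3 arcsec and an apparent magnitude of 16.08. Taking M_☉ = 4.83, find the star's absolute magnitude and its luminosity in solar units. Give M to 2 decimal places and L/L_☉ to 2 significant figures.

d = 1/p = 1/6.10×10^-3″ = 163.9 pc
M = m − 5 log₁₀ d + 5 = 16.08 − 5·2.2147 + 5 = 10.007
M − M_☉ = 10.007 − 4.83 = 5.177
L/L_☉ = 10^(−0.4 × 5.177) = 8.498×10^-3

M ≈ 10.01; L/L_☉ ≈ 8.5×10^-3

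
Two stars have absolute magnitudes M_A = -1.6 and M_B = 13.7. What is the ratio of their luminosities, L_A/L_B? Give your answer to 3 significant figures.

L_A/L_B ≈ 1.32×10^6

ΔM = M_A − M_B = -15.3
L_A/L_B = 10^(−0.4 ΔM) = 10^6.120 = 1.318×10^6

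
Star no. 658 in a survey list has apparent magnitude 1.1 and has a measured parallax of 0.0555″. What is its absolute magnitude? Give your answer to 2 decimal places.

M ≈ -0.18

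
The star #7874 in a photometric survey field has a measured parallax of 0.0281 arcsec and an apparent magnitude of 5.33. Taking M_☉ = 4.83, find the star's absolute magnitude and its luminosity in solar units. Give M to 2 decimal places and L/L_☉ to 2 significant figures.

M ≈ 2.57; L/L_☉ ≈ 8.0

d = 1/p = 1/0.0281″ = 35.59 pc
M = m − 5 log₁₀ d + 5 = 5.33 − 5·1.5513 + 5 = 2.574
M − M_☉ = 2.574 − 4.83 = -2.256
L/L_☉ = 10^(−0.4 × -2.256) = 7.991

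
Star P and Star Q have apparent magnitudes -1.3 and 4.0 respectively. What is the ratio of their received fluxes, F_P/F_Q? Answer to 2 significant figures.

F_P/F_Q ≈ 130

Magnitude difference = -5.3
Flux ratio = 10^(−0.4 Δm) = 10^(−0.4 × -5.3) = 10^2.120 = 131.8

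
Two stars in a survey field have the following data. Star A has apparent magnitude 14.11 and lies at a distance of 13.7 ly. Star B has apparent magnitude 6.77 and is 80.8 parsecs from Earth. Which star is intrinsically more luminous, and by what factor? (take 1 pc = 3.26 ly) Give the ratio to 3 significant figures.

Star B is more luminous, by a factor of 319000.

Star A: d = 13.7 ly / 3.26 = 4.202 pc
Star A: M = m − 5 log₁₀ d + 5 = 14.11 − 5·0.6235 + 5 = 15.992
Star B: M = m − 5 log₁₀ d + 5 = 6.77 − 5·1.9074 + 5 = 2.233
ΔM = M_A − M_B = 15.992 − (2.233) = 13.760; smaller M is more luminous → Star B.
L ratio = 10^(0.4 |ΔM|) = 10^5.504 = 319000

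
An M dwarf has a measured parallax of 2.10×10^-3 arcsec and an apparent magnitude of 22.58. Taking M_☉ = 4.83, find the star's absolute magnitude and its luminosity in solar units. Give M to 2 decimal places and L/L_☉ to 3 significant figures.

d = 1/p = 1/2.10×10^-3″ = 476.2 pc
M = m − 5 log₁₀ d + 5 = 22.58 − 5·2.6778 + 5 = 14.191
M − M_☉ = 14.191 − 4.83 = 9.361
L/L_☉ = 10^(−0.4 × 9.361) = 1.801×10^-4

M ≈ 14.19; L/L_☉ ≈ 1.80×10^-4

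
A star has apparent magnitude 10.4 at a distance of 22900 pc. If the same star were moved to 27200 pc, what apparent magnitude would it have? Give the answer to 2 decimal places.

Flux ∝ 1/d², so Δm = 5 log₁₀(d₂/d₁) = 5 log₁₀(27200/22900) = 0.374
m₂ = m₁ + Δm = 10.4 + (0.374) = 10.774

m ≈ 10.77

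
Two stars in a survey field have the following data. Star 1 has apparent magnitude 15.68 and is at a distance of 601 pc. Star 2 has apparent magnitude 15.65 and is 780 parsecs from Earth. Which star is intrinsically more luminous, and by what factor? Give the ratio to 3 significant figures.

Star 1: M = m − 5 log₁₀ d + 5 = 15.68 − 5·2.7789 + 5 = 6.786
Star 2: M = m − 5 log₁₀ d + 5 = 15.65 − 5·2.8921 + 5 = 6.190
ΔM = M_1 − M_2 = 6.786 − (6.190) = 0.596; smaller M is more luminous → Star 2.
L ratio = 10^(0.4 |ΔM|) = 10^0.238 = 1.732

Star 2 is more luminous, by a factor of 1.73.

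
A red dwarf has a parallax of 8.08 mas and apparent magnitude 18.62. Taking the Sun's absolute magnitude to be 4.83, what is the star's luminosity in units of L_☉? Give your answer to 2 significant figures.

d = 1/p = 1000/8.08 mas = 123.8 pc
M = m − 5 log₁₀ d + 5 = 18.62 − 5·2.0926 + 5 = 13.157
M − M_☉ = 13.157 − 4.83 = 8.327
L/L_☉ = 10^(−0.4 × 8.327) = 4.668×10^-4

L/L_☉ ≈ 4.7×10^-4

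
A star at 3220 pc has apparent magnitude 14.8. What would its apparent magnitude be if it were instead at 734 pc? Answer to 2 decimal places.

Flux ∝ 1/d², so Δm = 5 log₁₀(d₂/d₁) = 5 log₁₀(734/3220) = -3.211
m₂ = m₁ + Δm = 14.8 + (-3.211) = 11.589

m ≈ 11.59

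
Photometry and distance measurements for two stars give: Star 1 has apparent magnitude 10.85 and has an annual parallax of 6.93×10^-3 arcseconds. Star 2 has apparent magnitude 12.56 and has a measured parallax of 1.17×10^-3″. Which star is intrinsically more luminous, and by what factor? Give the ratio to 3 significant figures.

Star 1: d = 1/p = 1/6.93×10^-3″ = 144.3 pc
Star 1: M = m − 5 log₁₀ d + 5 = 10.85 − 5·2.1593 + 5 = 5.054
Star 2: d = 1/p = 1/1.17×10^-3″ = 854.7 pc
Star 2: M = m − 5 log₁₀ d + 5 = 12.56 − 5·2.9318 + 5 = 2.901
ΔM = M_1 − M_2 = 5.054 − (2.901) = 2.153; smaller M is more luminous → Star 2.
L ratio = 10^(0.4 |ΔM|) = 10^0.861 = 7.263

Star 2 is more luminous, by a factor of 7.26.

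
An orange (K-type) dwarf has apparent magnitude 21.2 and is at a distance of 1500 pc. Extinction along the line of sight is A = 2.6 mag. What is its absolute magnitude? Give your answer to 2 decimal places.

5 log₁₀(d/10 pc) = 5 log₁₀(1500) − 5 = 10.880
M = m − 5 log₁₀(d/10) − A = 21.2 − 10.880 − 2.6 = 7.720

M ≈ 7.72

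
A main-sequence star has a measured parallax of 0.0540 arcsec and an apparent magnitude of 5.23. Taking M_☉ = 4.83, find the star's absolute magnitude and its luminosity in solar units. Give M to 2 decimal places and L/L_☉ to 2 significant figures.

M ≈ 3.89; L/L_☉ ≈ 2.4

d = 1/p = 1/0.0540″ = 18.52 pc
M = m − 5 log₁₀ d + 5 = 5.23 − 5·1.2676 + 5 = 3.892
M − M_☉ = 3.892 − 4.83 = -0.938
L/L_☉ = 10^(−0.4 × -0.938) = 2.373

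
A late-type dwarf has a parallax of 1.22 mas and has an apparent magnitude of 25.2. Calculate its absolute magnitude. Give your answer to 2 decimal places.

p = 1.22 mas = 1.22×10^-3″ → d = 1/p = 819.7 pc
5 log₁₀(d/10 pc) = 5 log₁₀(819.7) − 5 = 9.568
M = m − 5 log₁₀(d/10) = 25.2 − 9.568 = 15.632

M ≈ 15.63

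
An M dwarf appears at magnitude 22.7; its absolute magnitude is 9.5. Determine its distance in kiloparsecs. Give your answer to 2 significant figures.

μ = m − M = 13.200
m − M = 5 log₁₀ d − 5
log₁₀ d = (m − M)/5 + 1 = 3.6400
d = 10^3.6400 = 4365 pc
= 4.365 kpc

d ≈ 4.4 kpc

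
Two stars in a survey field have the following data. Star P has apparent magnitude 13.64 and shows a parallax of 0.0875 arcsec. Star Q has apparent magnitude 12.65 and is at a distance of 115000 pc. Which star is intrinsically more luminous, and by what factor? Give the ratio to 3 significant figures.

Star Q is more luminous, by a factor of 2.52×10^8.

Star P: d = 1/p = 1/0.0875″ = 11.43 pc
Star P: M = m − 5 log₁₀ d + 5 = 13.64 − 5·1.0580 + 5 = 13.350
Star Q: M = m − 5 log₁₀ d + 5 = 12.65 − 5·5.0607 + 5 = -7.653
ΔM = M_P − M_Q = 13.350 − (-7.653) = 21.004; smaller M is more luminous → Star Q.
L ratio = 10^(0.4 |ΔM|) = 10^8.401 = 2.520×10^8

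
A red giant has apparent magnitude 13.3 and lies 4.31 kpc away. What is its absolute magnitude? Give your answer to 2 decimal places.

M ≈ 0.13

d = 4.31 kpc = 4310 pc
5 log₁₀(d/10 pc) = 5 log₁₀(4310) − 5 = 13.172
M = m − 5 log₁₀(d/10) = 13.3 − 13.172 = 0.128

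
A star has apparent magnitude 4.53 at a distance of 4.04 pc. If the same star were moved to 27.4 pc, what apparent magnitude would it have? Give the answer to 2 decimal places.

m ≈ 8.69

Flux ∝ 1/d², so Δm = 5 log₁₀(d₂/d₁) = 5 log₁₀(27.4/4.04) = 4.157
m₂ = m₁ + Δm = 4.53 + (4.157) = 8.687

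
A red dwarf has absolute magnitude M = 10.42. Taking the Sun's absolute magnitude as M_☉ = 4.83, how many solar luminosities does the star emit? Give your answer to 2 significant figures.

L/L_☉ ≈ 5.8×10^-3

M − M_☉ = 10.42 − 4.83 = 5.590
L/L_☉ = 10^(−0.4 (M − M_☉)) = 10^-2.236 = 5.808×10^-3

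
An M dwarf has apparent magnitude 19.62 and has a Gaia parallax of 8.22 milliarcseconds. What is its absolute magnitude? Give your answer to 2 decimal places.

p = 8.22 mas = 8.22×10^-3″ → d = 1/p = 121.7 pc
5 log₁₀(d/10 pc) = 5 log₁₀(121.7) − 5 = 5.426
M = m − 5 log₁₀(d/10) = 19.62 − 5.426 = 14.194

M ≈ 14.19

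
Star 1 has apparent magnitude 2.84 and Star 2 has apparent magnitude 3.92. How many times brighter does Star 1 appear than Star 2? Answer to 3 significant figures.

Δm = 2.84 − (3.92) = -1.08
Flux ratio = 10^(−0.4 Δm) = 10^(−0.4 × -1.08) = 10^0.432 = 2.704

2.70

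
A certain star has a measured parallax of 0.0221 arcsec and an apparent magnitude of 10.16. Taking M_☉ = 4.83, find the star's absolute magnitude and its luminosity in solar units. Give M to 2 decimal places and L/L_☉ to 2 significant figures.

M ≈ 6.88; L/L_☉ ≈ 0.15

d = 1/p = 1/0.0221″ = 45.25 pc
M = m − 5 log₁₀ d + 5 = 10.16 − 5·1.6556 + 5 = 6.882
M − M_☉ = 6.882 − 4.83 = 2.052
L/L_☉ = 10^(−0.4 × 2.052) = 0.1511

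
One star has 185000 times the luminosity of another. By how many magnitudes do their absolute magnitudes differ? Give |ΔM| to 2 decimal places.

Pogson: ΔM = −2.5 log₁₀(ratio) = −2.5 log₁₀(185000) = −2.5 × 5.2672 = -13.168

|ΔM| ≈ 13.17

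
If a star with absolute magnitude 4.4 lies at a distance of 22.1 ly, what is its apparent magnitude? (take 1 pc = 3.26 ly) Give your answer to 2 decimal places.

m ≈ 3.56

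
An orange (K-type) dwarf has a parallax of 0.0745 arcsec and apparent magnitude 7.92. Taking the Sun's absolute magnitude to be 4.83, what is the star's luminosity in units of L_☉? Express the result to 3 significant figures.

L/L_☉ ≈ 0.105

d = 1/p = 1/0.0745″ = 13.42 pc
M = m − 5 log₁₀ d + 5 = 7.92 − 5·1.1278 + 5 = 7.281
M − M_☉ = 7.281 − 4.83 = 2.451
L/L_☉ = 10^(−0.4 × 2.451) = 0.1046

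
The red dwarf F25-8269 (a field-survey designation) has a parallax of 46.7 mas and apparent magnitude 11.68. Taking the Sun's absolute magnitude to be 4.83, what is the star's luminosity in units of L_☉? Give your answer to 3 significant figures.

d = 1/p = 1000/46.7 mas = 21.41 pc
M = m − 5 log₁₀ d + 5 = 11.68 − 5·1.3307 + 5 = 10.027
M − M_☉ = 10.027 − 4.83 = 5.197
L/L_☉ = 10^(−0.4 × 5.197) = 8.344×10^-3

L/L_☉ ≈ 8.34×10^-3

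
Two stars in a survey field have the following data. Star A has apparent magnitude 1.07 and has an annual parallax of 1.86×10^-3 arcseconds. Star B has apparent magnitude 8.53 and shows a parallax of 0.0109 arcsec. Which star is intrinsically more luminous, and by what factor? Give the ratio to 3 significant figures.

Star A: d = 1/p = 1/1.86×10^-3″ = 537.6 pc
Star A: M = m − 5 log₁₀ d + 5 = 1.07 − 5·2.7305 + 5 = -7.582
Star B: d = 1/p = 1/0.0109″ = 91.74 pc
Star B: M = m − 5 log₁₀ d + 5 = 8.53 − 5·1.9626 + 5 = 3.717
ΔM = M_A − M_B = -7.582 − (3.717) = -11.300; smaller M is more luminous → Star A.
L ratio = 10^(0.4 |ΔM|) = 10^4.520 = 33100

Star A is more luminous, by a factor of 33100.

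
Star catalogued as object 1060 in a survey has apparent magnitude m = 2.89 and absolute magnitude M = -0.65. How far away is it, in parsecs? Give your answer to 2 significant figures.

d ≈ 51 pc

Distance modulus: m − M = 2.89 − (-0.65) = 3.540
m − M = 5 log₁₀ d − 5
log₁₀ d = (m − M)/5 + 1 = 1.7080
d = 10^1.7080 = 51.05 pc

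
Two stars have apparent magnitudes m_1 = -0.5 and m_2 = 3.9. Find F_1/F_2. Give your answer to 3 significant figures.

F_1/F_2 ≈ 57.5

Magnitude difference = -4.4
Flux ratio = 10^(−0.4 Δm) = 10^(−0.4 × -4.4) = 10^1.760 = 57.54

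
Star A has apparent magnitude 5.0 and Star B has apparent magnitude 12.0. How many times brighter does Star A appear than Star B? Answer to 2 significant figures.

630

Δm = 5.0 − (12.0) = -7.0
Flux ratio = 10^(−0.4 Δm) = 10^(−0.4 × -7.0) = 10^2.800 = 631.0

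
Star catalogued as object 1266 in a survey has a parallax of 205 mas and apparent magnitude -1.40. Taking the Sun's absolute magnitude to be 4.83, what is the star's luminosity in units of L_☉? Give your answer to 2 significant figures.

L/L_☉ ≈ 74

d = 1/p = 1000/205 mas = 4.878 pc
M = m − 5 log₁₀ d + 5 = -1.40 − 5·0.6882 + 5 = 0.159
M − M_☉ = 0.159 − 4.83 = -4.671
L/L_☉ = 10^(−0.4 × -4.671) = 73.87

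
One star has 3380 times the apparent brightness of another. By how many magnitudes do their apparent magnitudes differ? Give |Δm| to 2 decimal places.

Pogson: Δm = −2.5 log₁₀(ratio) = −2.5 log₁₀(3380) = −2.5 × 3.5289 = -8.822

|Δm| ≈ 8.82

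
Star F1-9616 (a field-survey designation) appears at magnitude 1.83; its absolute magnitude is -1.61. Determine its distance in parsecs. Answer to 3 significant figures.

d ≈ 48.8 pc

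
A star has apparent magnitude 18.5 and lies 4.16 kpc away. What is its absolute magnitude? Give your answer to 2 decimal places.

d = 4.16 kpc = 4160 pc
5 log₁₀(d/10 pc) = 5 log₁₀(4160) − 5 = 13.095
M = m − 5 log₁₀(d/10) = 18.5 − 13.095 = 5.405

M ≈ 5.40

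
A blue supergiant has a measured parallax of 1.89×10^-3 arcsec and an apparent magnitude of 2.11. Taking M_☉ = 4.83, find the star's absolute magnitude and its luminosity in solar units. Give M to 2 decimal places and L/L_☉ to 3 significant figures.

d = 1/p = 1/1.89×10^-3″ = 529.1 pc
M = m − 5 log₁₀ d + 5 = 2.11 − 5·2.7235 + 5 = -6.508
M − M_☉ = -6.508 − 4.83 = -11.338
L/L_☉ = 10^(−0.4 × -11.338) = 34280

M ≈ -6.51; L/L_☉ ≈ 34300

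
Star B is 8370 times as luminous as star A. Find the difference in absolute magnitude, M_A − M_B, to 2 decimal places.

M_A − M_B ≈ 9.81

Pogson: ΔM = −2.5 log₁₀(ratio) = −2.5 log₁₀(8370) = −2.5 × 3.9227 = -9.807
Star B is brighter so has the smaller magnitude: M_A − M_B is positive.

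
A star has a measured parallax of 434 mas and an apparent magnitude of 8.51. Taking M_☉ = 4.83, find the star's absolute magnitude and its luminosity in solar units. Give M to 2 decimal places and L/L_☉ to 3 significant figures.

M ≈ 11.70; L/L_☉ ≈ 1.79×10^-3

d = 1/p = 1000/434 mas = 2.304 pc
M = m − 5 log₁₀ d + 5 = 8.51 − 5·0.3625 + 5 = 11.697
M − M_☉ = 11.697 − 4.83 = 6.867
L/L_☉ = 10^(−0.4 × 6.867) = 1.791×10^-3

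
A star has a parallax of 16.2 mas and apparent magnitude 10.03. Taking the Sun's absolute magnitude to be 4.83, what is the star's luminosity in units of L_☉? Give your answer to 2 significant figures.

d = 1/p = 1000/16.2 mas = 61.73 pc
M = m − 5 log₁₀ d + 5 = 10.03 − 5·1.7905 + 5 = 6.078
M − M_☉ = 6.078 − 4.83 = 1.248
L/L_☉ = 10^(−0.4 × 1.248) = 0.3169

L/L_☉ ≈ 0.32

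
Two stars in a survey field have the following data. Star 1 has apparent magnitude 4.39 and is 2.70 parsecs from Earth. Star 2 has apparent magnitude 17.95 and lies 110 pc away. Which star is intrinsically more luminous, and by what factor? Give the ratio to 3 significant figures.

Star 1 is more luminous, by a factor of 160.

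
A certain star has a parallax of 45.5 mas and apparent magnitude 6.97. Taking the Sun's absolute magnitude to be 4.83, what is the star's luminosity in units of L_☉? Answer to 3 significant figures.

d = 1/p = 1000/45.5 mas = 21.98 pc
M = m − 5 log₁₀ d + 5 = 6.97 − 5·1.3420 + 5 = 5.260
M − M_☉ = 5.260 − 4.83 = 0.430
L/L_☉ = 10^(−0.4 × 0.430) = 0.6729

L/L_☉ ≈ 0.673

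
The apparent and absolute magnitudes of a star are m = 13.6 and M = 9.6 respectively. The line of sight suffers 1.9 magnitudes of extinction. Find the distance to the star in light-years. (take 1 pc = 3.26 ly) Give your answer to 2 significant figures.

d ≈ 86 ly

m − M = 5 log₁₀(d/10 pc) + A  ⇒  13.6 − (9.6) − 1.9 = 5 log₁₀(d/10)
2.100 = 5 log₁₀(d/10)
log₁₀ d = (m − M − A)/5 + 1 = 1.4200
d = 10^1.4200 = 26.30 pc
= 85.75 ly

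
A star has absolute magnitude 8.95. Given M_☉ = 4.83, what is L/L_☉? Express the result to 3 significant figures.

M − M_☉ = 8.95 − 4.83 = 4.120
L/L_☉ = 10^(−0.4 (M − M_☉)) = 10^-1.648 = 0.02249

L/L_☉ ≈ 0.0225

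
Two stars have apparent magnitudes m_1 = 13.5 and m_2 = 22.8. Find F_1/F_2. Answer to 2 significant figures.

Magnitude difference = -9.3
Flux ratio = 10^(−0.4 Δm) = 10^(−0.4 × -9.3) = 10^3.720 = 5248

F_1/F_2 ≈ 5200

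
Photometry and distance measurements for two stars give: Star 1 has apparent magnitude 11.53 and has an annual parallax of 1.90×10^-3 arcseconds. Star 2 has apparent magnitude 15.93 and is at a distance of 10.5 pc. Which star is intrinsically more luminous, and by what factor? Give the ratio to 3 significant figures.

Star 1 is more luminous, by a factor of 145000.

Star 1: d = 1/p = 1/1.90×10^-3″ = 526.3 pc
Star 1: M = m − 5 log₁₀ d + 5 = 11.53 − 5·2.7212 + 5 = 2.924
Star 2: M = m − 5 log₁₀ d + 5 = 15.93 − 5·1.0212 + 5 = 15.824
ΔM = M_1 − M_2 = 2.924 − (15.824) = -12.900; smaller M is more luminous → Star 1.
L ratio = 10^(0.4 |ΔM|) = 10^5.160 = 144600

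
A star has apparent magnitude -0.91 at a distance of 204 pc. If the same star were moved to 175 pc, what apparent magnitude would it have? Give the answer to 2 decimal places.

Flux ∝ 1/d², so Δm = 5 log₁₀(d₂/d₁) = 5 log₁₀(175/204) = -0.333
m₂ = m₁ + Δm = -0.91 + (-0.333) = -1.243

m ≈ -1.24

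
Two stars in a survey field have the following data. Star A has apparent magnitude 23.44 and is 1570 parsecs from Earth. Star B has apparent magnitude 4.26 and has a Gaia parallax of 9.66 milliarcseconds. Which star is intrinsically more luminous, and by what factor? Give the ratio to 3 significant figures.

Star A: M = m − 5 log₁₀ d + 5 = 23.44 − 5·3.1959 + 5 = 12.461
Star B: p = 9.66 mas = 9.66×10^-3″ → d = 1/p = 103.5 pc
Star B: M = m − 5 log₁₀ d + 5 = 4.26 − 5·2.0150 + 5 = -0.815
ΔM = M_A − M_B = 12.461 − (-0.815) = 13.276; smaller M is more luminous → Star B.
L ratio = 10^(0.4 |ΔM|) = 10^5.310 = 204300

Star B is more luminous, by a factor of 204000.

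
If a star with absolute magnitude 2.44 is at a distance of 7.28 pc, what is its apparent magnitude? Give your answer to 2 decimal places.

m = M + 5 log₁₀ d − 5 = 2.44 + 5·0.8621 − 5 = 1.751

m ≈ 1.75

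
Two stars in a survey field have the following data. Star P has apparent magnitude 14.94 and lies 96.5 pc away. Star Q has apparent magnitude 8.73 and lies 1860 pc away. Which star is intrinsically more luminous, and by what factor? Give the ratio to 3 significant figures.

Star Q is more luminous, by a factor of 113000.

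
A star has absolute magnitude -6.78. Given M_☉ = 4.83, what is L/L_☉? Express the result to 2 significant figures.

L/L_☉ ≈ 44000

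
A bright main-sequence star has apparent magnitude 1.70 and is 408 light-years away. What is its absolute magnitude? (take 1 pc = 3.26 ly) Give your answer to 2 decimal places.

M ≈ -3.79

d = 408 ly / 3.26 = 125.2 pc
5 log₁₀(d/10 pc) = 5 log₁₀(125.2) − 5 = 5.487
M = m − 5 log₁₀(d/10) = 1.70 − 5.487 = -3.787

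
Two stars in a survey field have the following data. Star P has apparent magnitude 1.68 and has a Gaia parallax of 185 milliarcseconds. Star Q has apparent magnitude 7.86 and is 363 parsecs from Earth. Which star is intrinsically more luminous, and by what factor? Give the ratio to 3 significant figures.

Star Q is more luminous, by a factor of 15.2.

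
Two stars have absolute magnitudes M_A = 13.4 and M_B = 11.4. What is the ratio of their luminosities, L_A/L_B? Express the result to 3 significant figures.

L_A/L_B ≈ 0.158

ΔM = M_A − M_B = 2.0
L_A/L_B = 10^(−0.4 ΔM) = 10^-0.800 = 0.1585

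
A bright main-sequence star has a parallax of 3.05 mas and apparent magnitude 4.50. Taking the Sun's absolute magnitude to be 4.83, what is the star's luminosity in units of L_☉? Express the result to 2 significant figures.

L/L_☉ ≈ 1500

d = 1/p = 1000/3.05 mas = 327.9 pc
M = m − 5 log₁₀ d + 5 = 4.50 − 5·2.5157 + 5 = -3.079
M − M_☉ = -3.079 − 4.83 = -7.909
L/L_☉ = 10^(−0.4 × -7.909) = 1457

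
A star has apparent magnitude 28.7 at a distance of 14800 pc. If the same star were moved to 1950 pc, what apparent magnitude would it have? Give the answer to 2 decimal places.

m ≈ 24.30

Flux ∝ 1/d², so Δm = 5 log₁₀(d₂/d₁) = 5 log₁₀(1950/14800) = -4.401
m₂ = m₁ + Δm = 28.7 + (-4.401) = 24.299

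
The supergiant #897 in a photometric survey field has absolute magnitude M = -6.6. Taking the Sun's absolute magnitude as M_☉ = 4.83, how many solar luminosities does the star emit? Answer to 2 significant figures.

L/L_☉ ≈ 37000

M − M_☉ = -6.6 − 4.83 = -11.430
L/L_☉ = 10^(−0.4 (M − M_☉)) = 10^4.572 = 37330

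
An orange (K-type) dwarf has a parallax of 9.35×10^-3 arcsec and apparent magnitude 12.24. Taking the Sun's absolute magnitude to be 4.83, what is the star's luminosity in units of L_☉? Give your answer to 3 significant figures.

L/L_☉ ≈ 0.124

d = 1/p = 1/9.35×10^-3″ = 107.0 pc
M = m − 5 log₁₀ d + 5 = 12.24 − 5·2.0292 + 5 = 7.094
M − M_☉ = 7.094 − 4.83 = 2.264
L/L_☉ = 10^(−0.4 × 2.264) = 0.1243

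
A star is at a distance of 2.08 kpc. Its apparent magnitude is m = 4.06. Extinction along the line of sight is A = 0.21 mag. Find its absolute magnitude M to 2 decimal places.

M ≈ -7.74

d = 2.08 kpc = 2080 pc
5 log₁₀(d/10 pc) = 5 log₁₀(2080) − 5 = 11.590
M = m − 5 log₁₀(d/10) − A = 4.06 − 11.590 − 0.21 = -7.740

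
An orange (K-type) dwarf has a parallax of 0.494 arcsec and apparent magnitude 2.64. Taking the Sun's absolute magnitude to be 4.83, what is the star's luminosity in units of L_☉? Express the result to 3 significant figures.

d = 1/p = 1/0.494″ = 2.024 pc
M = m − 5 log₁₀ d + 5 = 2.64 − 5·0.3063 + 5 = 6.109
M − M_☉ = 6.109 − 4.83 = 1.279
L/L_☉ = 10^(−0.4 × 1.279) = 0.3080

L/L_☉ ≈ 0.308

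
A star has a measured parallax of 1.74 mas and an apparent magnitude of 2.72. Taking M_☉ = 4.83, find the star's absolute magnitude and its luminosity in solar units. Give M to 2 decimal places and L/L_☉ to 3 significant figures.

M ≈ -6.08; L/L_☉ ≈ 23100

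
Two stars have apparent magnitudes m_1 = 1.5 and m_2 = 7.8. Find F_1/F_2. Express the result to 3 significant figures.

Δm = 1.5 − (7.8) = -6.3
Flux ratio = 10^(−0.4 Δm) = 10^(−0.4 × -6.3) = 10^2.520 = 331.1

F_1/F_2 ≈ 331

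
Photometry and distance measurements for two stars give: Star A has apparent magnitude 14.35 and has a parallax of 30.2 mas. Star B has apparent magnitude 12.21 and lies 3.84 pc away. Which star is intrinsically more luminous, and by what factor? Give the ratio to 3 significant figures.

Star A: p = 30.2 mas = 0.0302″ → d = 1/p = 33.11 pc
Star A: M = m − 5 log₁₀ d + 5 = 14.35 − 5·1.5200 + 5 = 11.750
Star B: M = m − 5 log₁₀ d + 5 = 12.21 − 5·0.5843 + 5 = 14.288
ΔM = M_A − M_B = 11.750 − (14.288) = -2.538; smaller M is more luminous → Star A.
L ratio = 10^(0.4 |ΔM|) = 10^1.015 = 10.36

Star A is more luminous, by a factor of 10.4.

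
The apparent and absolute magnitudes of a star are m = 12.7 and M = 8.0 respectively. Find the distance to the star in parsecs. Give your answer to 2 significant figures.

d ≈ 87 pc

Distance modulus: m − M = 12.7 − (8.0) = 4.700
m − M = 5 log₁₀ d − 5
log₁₀ d = (m − M)/5 + 1 = 1.9400
d = 10^1.9400 = 87.10 pc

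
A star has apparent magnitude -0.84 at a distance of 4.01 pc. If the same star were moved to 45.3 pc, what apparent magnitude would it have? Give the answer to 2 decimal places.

m ≈ 4.42

Flux ∝ 1/d², so Δm = 5 log₁₀(d₂/d₁) = 5 log₁₀(45.3/4.01) = 5.265
m₂ = m₁ + Δm = -0.84 + (5.265) = 4.425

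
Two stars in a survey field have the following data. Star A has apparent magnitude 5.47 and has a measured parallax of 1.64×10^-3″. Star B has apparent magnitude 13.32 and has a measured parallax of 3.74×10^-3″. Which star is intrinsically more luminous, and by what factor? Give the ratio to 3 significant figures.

Star A is more luminous, by a factor of 7180.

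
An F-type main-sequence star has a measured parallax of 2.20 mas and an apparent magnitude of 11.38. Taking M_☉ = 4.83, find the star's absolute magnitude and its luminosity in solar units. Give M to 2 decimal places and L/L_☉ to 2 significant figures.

M ≈ 3.09; L/L_☉ ≈ 5.0

d = 1/p = 1000/2.20 mas = 454.5 pc
M = m − 5 log₁₀ d + 5 = 11.38 − 5·2.6576 + 5 = 3.092
M − M_☉ = 3.092 − 4.83 = -1.738
L/L_☉ = 10^(−0.4 × -1.738) = 4.956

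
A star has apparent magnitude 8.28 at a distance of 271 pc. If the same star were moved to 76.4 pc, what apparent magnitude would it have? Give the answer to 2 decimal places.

m ≈ 5.53

Flux ∝ 1/d², so Δm = 5 log₁₀(d₂/d₁) = 5 log₁₀(76.4/271) = -2.749
m₂ = m₁ + Δm = 8.28 + (-2.749) = 5.531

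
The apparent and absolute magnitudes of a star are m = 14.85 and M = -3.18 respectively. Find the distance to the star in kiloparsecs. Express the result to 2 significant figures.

d ≈ 40 kpc

Distance modulus: m − M = 14.85 − (-3.18) = 18.030
m − M = 5 log₁₀ d − 5
log₁₀ d = (m − M)/5 + 1 = 4.6060
d = 10^4.6060 = 40360 pc
= 40.36 kpc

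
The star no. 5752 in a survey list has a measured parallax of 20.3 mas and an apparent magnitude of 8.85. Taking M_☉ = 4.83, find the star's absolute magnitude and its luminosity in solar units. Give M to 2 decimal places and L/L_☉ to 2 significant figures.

M ≈ 5.39; L/L_☉ ≈ 0.60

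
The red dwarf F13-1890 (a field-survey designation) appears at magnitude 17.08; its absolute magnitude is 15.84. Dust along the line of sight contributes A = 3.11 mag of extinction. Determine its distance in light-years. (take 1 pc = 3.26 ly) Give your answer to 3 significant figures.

m − M = 5 log₁₀(d/10 pc) + A  ⇒  17.08 − (15.84) − 3.11 = 5 log₁₀(d/10)
-1.870 = 5 log₁₀(d/10)
log₁₀ d = (m − M − A)/5 + 1 = 0.6260
d = 10^0.6260 = 4.227 pc
= 13.78 ly

d ≈ 13.8 ly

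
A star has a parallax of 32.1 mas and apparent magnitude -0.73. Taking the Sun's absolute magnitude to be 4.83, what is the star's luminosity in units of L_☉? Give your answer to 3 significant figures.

L/L_☉ ≈ 1630

d = 1/p = 1000/32.1 mas = 31.15 pc
M = m − 5 log₁₀ d + 5 = -0.73 − 5·1.4935 + 5 = -3.197
M − M_☉ = -3.197 − 4.83 = -8.027
L/L_☉ = 10^(−0.4 × -8.027) = 1626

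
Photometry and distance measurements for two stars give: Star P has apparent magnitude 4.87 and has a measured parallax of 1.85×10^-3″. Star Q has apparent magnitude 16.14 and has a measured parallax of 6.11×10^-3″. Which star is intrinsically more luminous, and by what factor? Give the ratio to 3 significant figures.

Star P is more luminous, by a factor of 351000.

Star P: d = 1/p = 1/1.85×10^-3″ = 540.5 pc
Star P: M = m − 5 log₁₀ d + 5 = 4.87 − 5·2.7328 + 5 = -3.794
Star Q: d = 1/p = 1/6.11×10^-3″ = 163.7 pc
Star Q: M = m − 5 log₁₀ d + 5 = 16.14 − 5·2.2140 + 5 = 10.070
ΔM = M_P − M_Q = -3.794 − (10.070) = -13.864; smaller M is more luminous → Star P.
L ratio = 10^(0.4 |ΔM|) = 10^5.546 = 351300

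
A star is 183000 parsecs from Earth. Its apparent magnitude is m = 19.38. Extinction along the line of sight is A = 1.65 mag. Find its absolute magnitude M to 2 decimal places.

M ≈ -3.58

5 log₁₀(d/10 pc) = 5 log₁₀(183000) − 5 = 21.312
M = m − 5 log₁₀(d/10) − A = 19.38 − 21.312 − 1.65 = -3.582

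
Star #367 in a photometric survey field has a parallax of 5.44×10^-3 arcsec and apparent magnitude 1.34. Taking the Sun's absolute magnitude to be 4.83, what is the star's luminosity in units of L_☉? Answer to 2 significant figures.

d = 1/p = 1/5.44×10^-3″ = 183.8 pc
M = m − 5 log₁₀ d + 5 = 1.34 − 5·2.2644 + 5 = -4.982
M − M_☉ = -4.982 − 4.83 = -9.812
L/L_☉ = 10^(−0.4 × -9.812) = 8410

L/L_☉ ≈ 8400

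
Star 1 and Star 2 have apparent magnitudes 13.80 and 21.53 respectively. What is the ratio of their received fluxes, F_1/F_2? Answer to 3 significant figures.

F_1/F_2 ≈ 1240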